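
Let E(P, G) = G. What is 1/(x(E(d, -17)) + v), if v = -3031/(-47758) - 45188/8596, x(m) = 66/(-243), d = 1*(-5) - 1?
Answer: -8313187302/45431591791 ≈ -0.18298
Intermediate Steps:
d = -6 (d = -5 - 1 = -6)
x(m) = -22/81 (x(m) = 66*(-1/243) = -22/81)
v = -533008507/102631942 (v = -3031*(-1/47758) - 45188*1/8596 = 3031/47758 - 11297/2149 = -533008507/102631942 ≈ -5.1934)
1/(x(E(d, -17)) + v) = 1/(-22/81 - 533008507/102631942) = 1/(-45431591791/8313187302) = -8313187302/45431591791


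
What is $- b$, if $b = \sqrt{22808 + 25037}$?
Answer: $- \sqrt{47845} \approx -218.74$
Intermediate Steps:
$b = \sqrt{47845} \approx 218.73$
$- b = - \sqrt{47845}$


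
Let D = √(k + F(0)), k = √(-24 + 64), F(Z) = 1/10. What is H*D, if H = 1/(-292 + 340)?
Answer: √(10 + 200*√10)/480 ≈ 0.052806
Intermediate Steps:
F(Z) = ⅒
k = 2*√10 (k = √40 = 2*√10 ≈ 6.3246)
D = √(⅒ + 2*√10) (D = √(2*√10 + ⅒) = √(⅒ + 2*√10) ≈ 2.5347)
H = 1/48 ≈ 0.020833
H*D = (√(10 + 200*√10)/10)/48 = √(10 + 200*√10)/480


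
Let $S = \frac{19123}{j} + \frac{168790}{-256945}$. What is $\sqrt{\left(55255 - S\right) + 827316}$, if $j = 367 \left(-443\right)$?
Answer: $\frac{2 \sqrt{15401746008006489727801114}}{8354875009} \approx 939.45$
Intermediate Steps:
$j = -162581$
$S = - \frac{6471121245}{8354875009}$ ($S = \frac{19123}{-162581} + \frac{168790}{-256945} = 19123 \left(- \frac{1}{162581}\right) + 168790 \left(- \frac{1}{256945}\right) = - \frac{19123}{162581} - \frac{33758}{51389} = - \frac{6471121245}{8354875009} \approx -0.77453$)
$\sqrt{\left(55255 - S\right) + 827316} = \sqrt{\left(55255 - - \frac{6471121245}{8354875009}\right) + 827316} = \sqrt{\left(55255 + \frac{6471121245}{8354875009}\right) + 827316} = \sqrt{\frac{461655089743540}{8354875009} + 827316} = \sqrt{\frac{7373776862689384}{8354875009}} = \frac{2 \sqrt{15401746008006489727801114}}{8354875009}$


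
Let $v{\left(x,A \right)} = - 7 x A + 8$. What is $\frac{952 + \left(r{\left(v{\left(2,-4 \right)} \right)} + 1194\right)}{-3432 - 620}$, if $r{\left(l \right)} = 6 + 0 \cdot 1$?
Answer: $- \frac{538}{1013} \approx -0.5311$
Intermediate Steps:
$v{\left(x,A \right)} = 8 - 7 A x$ ($v{\left(x,A \right)} = - 7 A x + 8 = 8 - 7 A x$)
$r{\left(l \right)} = 6$ ($r{\left(l \right)} = 6 + 0 = 6$)
$\frac{952 + \left(r{\left(v{\left(2,-4 \right)} \right)} + 1194\right)}{-3432 - 620} = \frac{952 + \left(6 + 1194\right)}{-3432 - 620} = \frac{952 + 1200}{-4052} = 2152 \left(- \frac{1}{4052}\right) = - \frac{538}{1013}$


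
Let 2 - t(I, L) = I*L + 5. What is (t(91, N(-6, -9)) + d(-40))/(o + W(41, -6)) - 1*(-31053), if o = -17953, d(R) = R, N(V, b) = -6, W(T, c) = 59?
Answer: 555661879/17894 ≈ 31053.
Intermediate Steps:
t(I, L) = -3 - I*L (t(I, L) = 2 - (I*L + 5) = 2 - (5 + I*L) = 2 + (-5 - I*L) = -3 - I*L)
(t(91, N(-6, -9)) + d(-40))/(o + W(41, -6)) - 1*(-31053) = ((-3 - 1*91*(-6)) - 40)/(-17953 + 59) - 1*(-31053) = ((-3 + 546) - 40)/(-17894) + 31053 = (543 - 40)*(-1/17894) + 31053 = 503*(-1/17894) + 31053 = -503/17894 + 31053 = 555661879/17894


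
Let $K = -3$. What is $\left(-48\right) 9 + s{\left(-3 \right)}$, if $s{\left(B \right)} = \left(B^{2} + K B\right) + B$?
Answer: $-417$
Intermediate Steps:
$s{\left(B \right)} = B^{2} - 2 B$ ($s{\left(B \right)} = \left(B^{2} - 3 B\right) + B = B^{2} - 2 B$)
$\left(-48\right) 9 + s{\left(-3 \right)} = \left(-48\right) 9 - 3 \left(-2 - 3\right) = -432 - -15 = -432 + 15 = -417$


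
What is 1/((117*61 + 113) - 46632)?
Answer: -1/39382 ≈ -2.5392e-5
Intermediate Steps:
1/((117*61 + 113) - 46632) = 1/((7137 + 113) - 46632) = 1/(7250 - 46632) = 1/(-39382) = -1/39382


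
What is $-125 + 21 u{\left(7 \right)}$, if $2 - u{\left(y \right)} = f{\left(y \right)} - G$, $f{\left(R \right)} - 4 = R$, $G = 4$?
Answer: $-230$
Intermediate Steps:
$f{\left(R \right)} = 4 + R$
$u{\left(y \right)} = 2 - y$ ($u{\left(y \right)} = 2 - \left(\left(4 + y\right) - 4\right) = 2 - y$)
$-125 + 21 u{\left(7 \right)} = -125 + 21 \left(2 - 7\right) = -125 + 21 \left(-5\right) = -125 - 105 = -230$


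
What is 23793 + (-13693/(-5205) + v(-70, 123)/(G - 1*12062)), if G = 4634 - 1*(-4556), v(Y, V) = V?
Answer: 355714532761/14948760 ≈ 23796.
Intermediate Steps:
G = 9190 (G = 4634 + 4556 = 9190)
23793 + (-13693/(-5205) + v(-70, 123)/(G - 1*12062)) = 23793 + (-13693/(-5205) + 123/(9190 - 1*12062)) = 23793 + (-13693*(-1/5205) + 123/(9190 - 12062)) = 23793 + (13693/5205 + 123/(-2872)) = 23793 + (13693/5205 + 123*(-1/2872)) = 23793 + (13693/5205 - 123/2872) = 23793 + 38686081/14948760 = 355714532761/14948760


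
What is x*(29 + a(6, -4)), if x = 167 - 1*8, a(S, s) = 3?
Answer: 5088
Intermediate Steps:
x = 159 (x = 167 - 8 = 159)
x*(29 + a(6, -4)) = 159*(29 + 3) = 159*32 = 5088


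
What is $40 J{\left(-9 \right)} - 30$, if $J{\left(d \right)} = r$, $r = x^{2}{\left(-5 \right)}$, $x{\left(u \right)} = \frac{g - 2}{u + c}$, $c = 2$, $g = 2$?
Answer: $-30$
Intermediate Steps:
$x{\left(u \right)} = 0$ ($x{\left(u \right)} = \frac{2 - 2}{u + 2} = \frac{0}{2 + u} = 0$)
$r = 0$ ($r = 0^{2} = 0$)
$J{\left(d \right)} = 0$
$40 J{\left(-9 \right)} - 30 = 40 \cdot 0 - 30 = 0 - 30 = -30$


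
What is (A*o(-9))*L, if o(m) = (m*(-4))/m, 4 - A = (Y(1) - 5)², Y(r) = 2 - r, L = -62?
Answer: -2976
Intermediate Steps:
A = -12 (A = 4 - ((2 - 1*1) - 5)² = 4 - ((2 - 1) - 5)² = 4 - (1 - 5)² = 4 - 1*(-4)² = 4 - 1*16 = 4 - 16 = -12)
o(m) = -4 (o(m) = (-4*m)/m = -4)
(A*o(-9))*L = -12*(-4)*(-62) = 48*(-62) = -2976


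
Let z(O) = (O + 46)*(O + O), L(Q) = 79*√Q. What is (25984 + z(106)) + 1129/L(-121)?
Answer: 58208 - 1129*I/869 ≈ 58208.0 - 1.2992*I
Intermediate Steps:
z(O) = 2*O*(46 + O) (z(O) = (46 + O)*(2*O) = 2*O*(46 + O))
(25984 + z(106)) + 1129/L(-121) = (25984 + 2*106*(46 + 106)) + 1129/((79*√(-121))) = (25984 + 2*106*152) + 1129/((79*(11*I))) = (25984 + 32224) + 1129/((869*I)) = 58208 + 1129*(-I/869) = 58208 - 1129*I/869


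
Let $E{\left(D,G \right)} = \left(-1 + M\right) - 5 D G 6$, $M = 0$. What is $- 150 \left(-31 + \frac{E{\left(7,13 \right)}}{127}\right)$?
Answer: $\frac{181050}{127} \approx 1425.6$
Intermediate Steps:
$E{\left(D,G \right)} = 30 D G$ ($E{\left(D,G \right)} = \left(-1 + 0\right) - 5 D G 6 = - - 5 D G 6 = - \left(-30\right) D G = 30 D G$)
$- 150 \left(-31 + \frac{E{\left(7,13 \right)}}{127}\right) = - 150 \left(-31 + \frac{30 \cdot 7 \cdot 13}{127}\right) = - 150 \left(-31 + 2730 \cdot \frac{1}{127}\right) = - 150 \left(-31 + \frac{2730}{127}\right) = \left(-150\right) \left(- \frac{1207}{127}\right) = \frac{181050}{127}$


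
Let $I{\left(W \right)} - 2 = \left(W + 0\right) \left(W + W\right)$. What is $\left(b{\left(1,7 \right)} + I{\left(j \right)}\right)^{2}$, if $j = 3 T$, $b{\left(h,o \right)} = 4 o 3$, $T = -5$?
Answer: $287296$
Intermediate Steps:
$b{\left(h,o \right)} = 12 o$
$j = -15$ ($j = 3 \left(-5\right) = -15$)
$I{\left(W \right)} = 2 + 2 W^{2}$ ($I{\left(W \right)} = 2 + \left(W + 0\right) \left(W + W\right) = 2 + W 2 W = 2 + 2 W^{2}$)
$\left(b{\left(1,7 \right)} + I{\left(j \right)}\right)^{2} = \left(12 \cdot 7 + \left(2 + 2 \left(-15\right)^{2}\right)\right)^{2} = \left(84 + \left(2 + 2 \cdot 225\right)\right)^{2} = \left(84 + \left(2 + 450\right)\right)^{2} = \left(84 + 452\right)^{2} = 536^{2} = 287296$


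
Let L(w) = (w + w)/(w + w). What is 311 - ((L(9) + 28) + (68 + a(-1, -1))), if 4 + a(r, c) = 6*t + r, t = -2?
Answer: 231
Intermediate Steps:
a(r, c) = -16 + r (a(r, c) = -4 + (6*(-2) + r) = -4 + (-12 + r) = -16 + r)
L(w) = 1 (L(w) = (2*w)/((2*w)) = (2*w)*(1/(2*w)) = 1)
311 - ((L(9) + 28) + (68 + a(-1, -1))) = 311 - ((1 + 28) + (68 + (-16 - 1))) = 311 - (29 + (68 - 17)) = 311 - (29 + 51) = 311 - 1*80 = 311 - 80 = 231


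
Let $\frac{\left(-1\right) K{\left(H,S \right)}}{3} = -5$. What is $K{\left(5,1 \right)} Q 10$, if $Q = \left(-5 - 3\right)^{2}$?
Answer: $9600$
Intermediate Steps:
$K{\left(H,S \right)} = 15$ ($K{\left(H,S \right)} = \left(-3\right) \left(-5\right) = 15$)
$Q = 64$ ($Q = \left(-8\right)^{2} = 64$)
$K{\left(5,1 \right)} Q 10 = 15 \cdot 64 \cdot 10 = 960 \cdot 10 = 9600$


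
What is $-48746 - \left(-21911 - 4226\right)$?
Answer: $-22609$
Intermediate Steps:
$-48746 - \left(-21911 - 4226\right) = -48746 - -26137 = -48746 + 26137 = -22609$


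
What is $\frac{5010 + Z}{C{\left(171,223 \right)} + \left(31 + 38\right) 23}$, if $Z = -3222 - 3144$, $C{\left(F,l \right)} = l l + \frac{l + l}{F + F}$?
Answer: $- \frac{231876}{8775259} \approx -0.026424$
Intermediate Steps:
$C{\left(F,l \right)} = l^{2} + \frac{l}{F}$ ($C{\left(F,l \right)} = l^{2} + \frac{2 l}{2 F} = l^{2} + 2 l \frac{1}{2 F} = l^{2} + \frac{l}{F}$)
$Z = -6366$ ($Z = -3222 - 3144 = -6366$)
$\frac{5010 + Z}{C{\left(171,223 \right)} + \left(31 + 38\right) 23} = \frac{5010 - 6366}{\left(223^{2} + \frac{223}{171}\right) + \left(31 + 38\right) 23} = - \frac{1356}{\left(49729 + 223 \cdot \frac{1}{171}\right) + 69 \cdot 23} = - \frac{1356}{\left(49729 + \frac{223}{171}\right) + 1587} = - \frac{1356}{\frac{8503882}{171} + 1587} = - \frac{1356}{\frac{8775259}{171}} = \left(-1356\right) \frac{171}{8775259} = - \frac{231876}{8775259}$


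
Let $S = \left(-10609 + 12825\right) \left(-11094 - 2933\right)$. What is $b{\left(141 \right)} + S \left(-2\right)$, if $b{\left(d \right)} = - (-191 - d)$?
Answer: $62167996$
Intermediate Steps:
$S = -31083832$ ($S = 2216 \left(-14027\right) = -31083832$)
$b{\left(d \right)} = 191 + d$
$b{\left(141 \right)} + S \left(-2\right) = \left(191 + 141\right) - -62167664 = 332 + 62167664 = 62167996$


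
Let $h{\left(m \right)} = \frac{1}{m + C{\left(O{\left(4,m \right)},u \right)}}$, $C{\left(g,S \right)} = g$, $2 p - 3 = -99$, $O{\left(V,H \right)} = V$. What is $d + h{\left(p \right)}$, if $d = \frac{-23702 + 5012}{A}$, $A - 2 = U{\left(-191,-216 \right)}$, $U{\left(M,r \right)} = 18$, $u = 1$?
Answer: $- \frac{41119}{44} \approx -934.52$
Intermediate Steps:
$p = -48$ ($p = \frac{3}{2} + \frac{1}{2} \left(-99\right) = \frac{3}{2} - \frac{99}{2} = -48$)
$A = 20$ ($A = 2 + 18 = 20$)
$h{\left(m \right)} = \frac{1}{4 + m}$ ($h{\left(m \right)} = \frac{1}{m + 4} = \frac{1}{4 + m}$)
$d = - \frac{1869}{2}$ ($d = \frac{-23702 + 5012}{20} = \left(-18690\right) \frac{1}{20} = - \frac{1869}{2} \approx -934.5$)
$d + h{\left(p \right)} = - \frac{1869}{2} + \frac{1}{4 - 48} = - \frac{1869}{2} + \frac{1}{-44} = - \frac{1869}{2} - \frac{1}{44} = - \frac{41119}{44}$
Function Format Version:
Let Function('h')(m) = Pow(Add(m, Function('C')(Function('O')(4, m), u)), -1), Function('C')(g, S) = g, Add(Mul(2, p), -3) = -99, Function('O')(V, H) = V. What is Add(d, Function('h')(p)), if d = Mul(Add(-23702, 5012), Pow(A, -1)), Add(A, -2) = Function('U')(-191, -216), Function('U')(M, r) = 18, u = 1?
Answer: Rational(-41119, 44) ≈ -934.52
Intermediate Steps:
p = -48 (p = Add(Rational(3, 2), Mul(Rational(1, 2), -99)) = Add(Rational(3, 2), Rational(-99, 2)) = -48)
A = 20 (A = Add(2, 18) = 20)
Function('h')(m) = Pow(Add(4, m), -1) (Function('h')(m) = Pow(Add(m, 4), -1) = Pow(Add(4, m), -1))
d = Rational(-1869, 2) (d = Mul(Add(-23702, 5012), Pow(20, -1)) = Mul(-18690, Rational(1, 20)) = Rational(-1869, 2) ≈ -934.50)
Add(d, Function('h')(p)) = Add(Rational(-1869, 2), Pow(Add(4, -48), -1)) = Add(Rational(-1869, 2), Pow(-44, -1)) = Add(Rational(-1869, 2), Rational(-1, 44)) = Rational(-41119, 44)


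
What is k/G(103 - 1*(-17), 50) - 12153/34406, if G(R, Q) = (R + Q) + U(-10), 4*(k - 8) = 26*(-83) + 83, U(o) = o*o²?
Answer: 14971749/57113960 ≈ 0.26214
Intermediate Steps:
U(o) = o³
k = -2043/4 (k = 8 + (26*(-83) + 83)/4 = 8 + (-2158 + 83)/4 = 8 + (¼)*(-2075) = 8 - 2075/4 = -2043/4 ≈ -510.75)
G(R, Q) = -1000 + Q + R (G(R, Q) = (R + Q) + (-10)³ = (Q + R) - 1000 = -1000 + Q + R)
k/G(103 - 1*(-17), 50) - 12153/34406 = -2043/(4*(-1000 + 50 + (103 - 1*(-17)))) - 12153/34406 = -2043/(4*(-1000 + 50 + (103 + 17))) - 12153*1/34406 = -2043/(4*(-1000 + 50 + 120)) - 12153/34406 = -2043/4/(-830) - 12153/34406 = -2043/4*(-1/830) - 12153/34406 = 2043/3320 - 12153/34406 = 14971749/57113960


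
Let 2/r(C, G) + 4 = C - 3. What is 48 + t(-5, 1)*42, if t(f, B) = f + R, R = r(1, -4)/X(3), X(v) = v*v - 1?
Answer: -655/4 ≈ -163.75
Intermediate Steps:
r(C, G) = 2/(-7 + C) (r(C, G) = 2/(-4 + (C - 3)) = 2/(-4 + (-3 + C)) = 2/(-7 + C))
X(v) = -1 + v² (X(v) = v² - 1 = -1 + v²)
R = -1/24 (R = (2/(-7 + 1))/(-1 + 3²) = (2/(-6))/(-1 + 9) = (2*(-⅙))/8 = -⅓*⅛ = -1/24 ≈ -0.041667)
t(f, B) = -1/24 + f (t(f, B) = f - 1/24 = -1/24 + f)
48 + t(-5, 1)*42 = 48 + (-1/24 - 5)*42 = 48 - 121/24*42 = 48 - 847/4 = -655/4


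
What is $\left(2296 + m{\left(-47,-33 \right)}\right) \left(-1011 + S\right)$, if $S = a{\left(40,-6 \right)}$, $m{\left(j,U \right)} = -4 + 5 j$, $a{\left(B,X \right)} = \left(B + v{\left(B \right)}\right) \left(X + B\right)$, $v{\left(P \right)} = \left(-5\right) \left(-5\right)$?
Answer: $2466343$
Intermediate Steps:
$v{\left(P \right)} = 25$
$a{\left(B,X \right)} = \left(25 + B\right) \left(B + X\right)$ ($a{\left(B,X \right)} = \left(B + 25\right) \left(X + B\right) = \left(25 + B\right) \left(B + X\right)$)
$S = 2210$ ($S = 40^{2} + 25 \cdot 40 + 25 \left(-6\right) + 40 \left(-6\right) = 1600 + 1000 - 150 - 240 = 2210$)
$\left(2296 + m{\left(-47,-33 \right)}\right) \left(-1011 + S\right) = \left(2296 + \left(-4 + 5 \left(-47\right)\right)\right) \left(-1011 + 2210\right) = \left(2296 - 239\right) 1199 = 2057 \cdot 1199 = 2466343$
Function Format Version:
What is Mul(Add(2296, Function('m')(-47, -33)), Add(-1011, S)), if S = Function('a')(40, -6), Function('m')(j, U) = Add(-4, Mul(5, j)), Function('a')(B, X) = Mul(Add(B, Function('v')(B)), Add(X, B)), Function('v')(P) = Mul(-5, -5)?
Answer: 2466343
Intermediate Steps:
Function('v')(P) = 25
Function('a')(B, X) = Mul(Add(25, B), Add(B, X)) (Function('a')(B, X) = Mul(Add(B, 25), Add(X, B)) = Mul(Add(25, B), Add(B, X)))
S = 2210 (S = Add(Pow(40, 2), Mul(25, 40), Mul(25, -6), Mul(40, -6)) = Add(1600, 1000, -150, -240) = 2210)
Mul(Add(2296, Function('m')(-47, -33)), Add(-1011, S)) = Mul(Add(2296, Add(-4, Mul(5, -47))), Add(-1011, 2210)) = Mul(Add(2296, Add(-4, -235)), 1199) = Mul(Add(2296, -239), 1199) = Mul(2057, 1199) = 2466343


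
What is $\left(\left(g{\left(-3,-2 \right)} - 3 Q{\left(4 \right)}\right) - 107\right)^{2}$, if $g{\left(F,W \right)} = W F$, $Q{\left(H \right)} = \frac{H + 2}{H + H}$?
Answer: $\frac{170569}{16} \approx 10661.0$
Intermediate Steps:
$Q{\left(H \right)} = \frac{2 + H}{2 H}$
$g{\left(F,W \right)} = F W$
$\left(\left(g{\left(-3,-2 \right)} - 3 Q{\left(4 \right)}\right) - 107\right)^{2} = \left(\left(\left(-3\right) \left(-2\right) - 3 \frac{2 + 4}{2 \cdot 4}\right) - 107\right)^{2} = \left(\left(6 - 3 \cdot \frac{1}{2} \cdot \frac{1}{4} \cdot 6\right) - 107\right)^{2} = \left(\left(6 - \frac{9}{4}\right) - 107\right)^{2} = \left(\frac{15}{4} - 107\right)^{2} = \left(- \frac{413}{4}\right)^{2} = \frac{170569}{16}$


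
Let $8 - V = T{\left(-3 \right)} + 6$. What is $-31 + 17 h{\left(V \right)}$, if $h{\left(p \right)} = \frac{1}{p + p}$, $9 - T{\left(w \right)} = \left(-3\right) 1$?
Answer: $- \frac{637}{20} \approx -31.85$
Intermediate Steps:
$T{\left(w \right)} = 12$ ($T{\left(w \right)} = 9 - \left(-3\right) 1 = 9 - -3 = 9 + 3 = 12$)
$V = -10$ ($V = 8 - \left(12 + 6\right) = 8 - 18 = -10$)
$h{\left(p \right)} = \frac{1}{2 p}$
$-31 + 17 h{\left(V \right)} = -31 + 17 \frac{1}{2 \left(-10\right)} = -31 + 17 \cdot \frac{1}{2} \left(- \frac{1}{10}\right) = -31 + 17 \left(- \frac{1}{20}\right) = -31 - \frac{17}{20} = - \frac{637}{20}$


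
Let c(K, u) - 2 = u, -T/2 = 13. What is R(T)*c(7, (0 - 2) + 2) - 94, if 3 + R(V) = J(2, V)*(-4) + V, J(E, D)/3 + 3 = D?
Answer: 544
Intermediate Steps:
J(E, D) = -9 + 3*D
T = -26 (T = -2*13 = -26)
c(K, u) = 2 + u
R(V) = 33 - 11*V (R(V) = -3 + ((-9 + 3*V)*(-4) + V) = -3 + ((36 - 12*V) + V) = -3 + (36 - 11*V) = 33 - 11*V)
R(T)*c(7, (0 - 2) + 2) - 94 = (33 - 11*(-26))*(2 + ((0 - 2) + 2)) - 94 = (33 + 286)*(2 + (-2 + 2)) - 94 = 319*(2 + 0) - 94 = 319*2 - 94 = 638 - 94 = 544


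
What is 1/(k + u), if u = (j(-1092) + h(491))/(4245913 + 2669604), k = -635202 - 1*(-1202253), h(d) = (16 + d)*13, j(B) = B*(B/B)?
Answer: 6915517/3921450835866 ≈ 1.7635e-6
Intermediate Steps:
j(B) = B (j(B) = B*1 = B)
h(d) = 208 + 13*d
k = 567051 (k = -635202 + 1202253 = 567051)
u = 5499/6915517 (u = (-1092 + (208 + 13*491))/(4245913 + 2669604) = (-1092 + (208 + 6383))/6915517 = (-1092 + 6591)*(1/6915517) = 5499*(1/6915517) = 5499/6915517 ≈ 0.00079517)
1/(k + u) = 1/(567051 + 5499/6915517) = 1/(3921450835866/6915517) = 6915517/3921450835866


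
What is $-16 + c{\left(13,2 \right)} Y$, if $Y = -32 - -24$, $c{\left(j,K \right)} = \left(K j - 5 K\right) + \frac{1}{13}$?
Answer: $- \frac{1880}{13} \approx -144.62$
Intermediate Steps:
$c{\left(j,K \right)} = \frac{1}{13} - 5 K + K j$ ($c{\left(j,K \right)} = \left(- 5 K + K j\right) + \frac{1}{13} = \frac{1}{13} - 5 K + K j$)
$Y = -8$ ($Y = -32 + 24 = -8$)
$-16 + c{\left(13,2 \right)} Y = -16 + \left(\frac{1}{13} - 10 + 2 \cdot 13\right) \left(-8\right) = -16 + \left(\frac{1}{13} - 10 + 26\right) \left(-8\right) = -16 + \frac{209}{13} \left(-8\right) = -16 - \frac{1672}{13} = - \frac{1880}{13}$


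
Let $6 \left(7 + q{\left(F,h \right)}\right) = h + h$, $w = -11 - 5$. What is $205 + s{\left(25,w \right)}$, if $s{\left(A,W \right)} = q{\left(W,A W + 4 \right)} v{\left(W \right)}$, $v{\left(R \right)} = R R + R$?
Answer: $-33155$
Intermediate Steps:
$w = -16$
$v{\left(R \right)} = R + R^{2}$ ($v{\left(R \right)} = R^{2} + R = R + R^{2}$)
$q{\left(F,h \right)} = -7 + \frac{h}{3}$ ($q{\left(F,h \right)} = -7 + \frac{h + h}{6} = -7 + \frac{2 h}{6} = -7 + \frac{h}{3}$)
$s{\left(A,W \right)} = W \left(1 + W\right) \left(- \frac{17}{3} + \frac{A W}{3}\right)$ ($s{\left(A,W \right)} = \left(-7 + \frac{A W + 4}{3}\right) W \left(1 + W\right) = \left(-7 + \frac{4 + A W}{3}\right) W \left(1 + W\right) = \left(-7 + \left(\frac{4}{3} + \frac{A W}{3}\right)\right) W \left(1 + W\right) = \left(- \frac{17}{3} + \frac{A W}{3}\right) W \left(1 + W\right) = W \left(1 + W\right) \left(- \frac{17}{3} + \frac{A W}{3}\right)$)
$205 + s{\left(25,w \right)} = 205 + \frac{1}{3} \left(-16\right) \left(1 - 16\right) \left(-17 + 25 \left(-16\right)\right) = 205 + \frac{1}{3} \left(-16\right) \left(-15\right) \left(-17 - 400\right) = 205 + \frac{1}{3} \left(-16\right) \left(-15\right) \left(-417\right) = 205 - 33360 = -33155$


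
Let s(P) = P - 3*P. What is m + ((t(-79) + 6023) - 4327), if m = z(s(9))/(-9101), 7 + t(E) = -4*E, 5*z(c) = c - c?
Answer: 2005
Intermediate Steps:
s(P) = -2*P
z(c) = 0 (z(c) = (c - c)/5 = (⅕)*0 = 0)
t(E) = -7 - 4*E
m = 0 (m = 0/(-9101) = 0*(-1/9101) = 0)
m + ((t(-79) + 6023) - 4327) = 0 + (((-7 - 4*(-79)) + 6023) - 4327) = 0 + (((-7 + 316) + 6023) - 4327) = 0 + ((309 + 6023) - 4327) = 0 + (6332 - 4327) = 0 + 2005 = 2005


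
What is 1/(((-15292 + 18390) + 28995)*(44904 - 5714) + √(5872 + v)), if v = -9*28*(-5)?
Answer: 628862335/790935672763300884 - √1783/790935672763300884 ≈ 7.9509e-10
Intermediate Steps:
v = 1260 (v = -252*(-5) = 1260)
1/(((-15292 + 18390) + 28995)*(44904 - 5714) + √(5872 + v)) = 1/(((-15292 + 18390) + 28995)*(44904 - 5714) + √(5872 + 1260)) = 1/((3098 + 28995)*39190 + √7132) = 1/(32093*39190 + 2*√1783) = 1/(1257724670 + 2*√1783)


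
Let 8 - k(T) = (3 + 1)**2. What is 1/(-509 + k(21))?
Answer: -1/517 ≈ -0.0019342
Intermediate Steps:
k(T) = -8 (k(T) = 8 - (3 + 1)**2 = 8 - 1*4**2 = 8 - 1*16 = 8 - 16 = -8)
1/(-509 + k(21)) = 1/(-509 - 8) = 1/(-517) = -1/517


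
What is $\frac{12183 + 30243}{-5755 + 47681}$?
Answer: $\frac{21213}{20963} \approx 1.0119$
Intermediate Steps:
$\frac{12183 + 30243}{-5755 + 47681} = \frac{42426}{41926} = 42426 \cdot \frac{1}{41926} = \frac{21213}{20963}$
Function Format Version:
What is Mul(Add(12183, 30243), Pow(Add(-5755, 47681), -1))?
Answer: Rational(21213, 20963) ≈ 1.0119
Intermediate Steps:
Mul(Add(12183, 30243), Pow(Add(-5755, 47681), -1)) = Mul(42426, Pow(41926, -1)) = Mul(42426, Rational(1, 41926)) = Rational(21213, 20963)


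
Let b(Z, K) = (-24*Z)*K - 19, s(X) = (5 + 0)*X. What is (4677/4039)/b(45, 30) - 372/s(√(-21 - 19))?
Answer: -4677/130940341 + 93*I*√10/25 ≈ -3.5719e-5 + 11.764*I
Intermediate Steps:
s(X) = 5*X
b(Z, K) = -19 - 24*K*Z (b(Z, K) = -24*K*Z - 19 = -19 - 24*K*Z)
(4677/4039)/b(45, 30) - 372/s(√(-21 - 19)) = (4677/4039)/(-19 - 24*30*45) - 372*1/(5*√(-21 - 19)) = (4677*(1/4039))/(-19 - 32400) - 372*(-I*√10/100) = (4677/4039)/(-32419) - 372*(-I*√10/100) = (4677/4039)*(-1/32419) - 372*(-I*√10/100) = -4677/130940341 - (-93)*I*√10/25 = -4677/130940341 + 93*I*√10/25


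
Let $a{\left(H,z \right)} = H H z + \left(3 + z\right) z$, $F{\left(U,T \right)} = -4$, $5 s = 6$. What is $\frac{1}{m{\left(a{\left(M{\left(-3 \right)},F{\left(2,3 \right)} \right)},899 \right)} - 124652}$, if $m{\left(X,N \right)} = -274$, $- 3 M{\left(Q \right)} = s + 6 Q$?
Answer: $- \frac{1}{124926} \approx -8.0047 \cdot 10^{-6}$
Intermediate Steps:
$s = \frac{6}{5}$ ($s = \frac{1}{5} \cdot 6 = \frac{6}{5} \approx 1.2$)
$M{\left(Q \right)} = - \frac{2}{5} - 2 Q$ ($M{\left(Q \right)} = - \frac{\frac{6}{5} + 6 Q}{3} = - \frac{2}{5} - 2 Q$)
$a{\left(H,z \right)} = z H^{2} + z \left(3 + z\right)$ ($a{\left(H,z \right)} = H^{2} z + z \left(3 + z\right) = z H^{2} + z \left(3 + z\right)$)
$\frac{1}{m{\left(a{\left(M{\left(-3 \right)},F{\left(2,3 \right)} \right)},899 \right)} - 124652} = \frac{1}{-274 - 124652} = \frac{1}{-124926} = - \frac{1}{124926}$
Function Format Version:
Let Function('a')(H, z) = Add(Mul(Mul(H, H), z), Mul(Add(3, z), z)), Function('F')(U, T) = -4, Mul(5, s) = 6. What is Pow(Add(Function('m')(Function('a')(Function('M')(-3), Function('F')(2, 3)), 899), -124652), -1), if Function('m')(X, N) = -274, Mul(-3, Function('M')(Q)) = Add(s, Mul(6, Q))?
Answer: Rational(-1, 124926) ≈ -8.0047e-6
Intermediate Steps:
s = Rational(6, 5) (s = Mul(Rational(1, 5), 6) = Rational(6, 5) ≈ 1.2000)
Function('M')(Q) = Add(Rational(-2, 5), Mul(-2, Q)) (Function('M')(Q) = Mul(Rational(-1, 3), Add(Rational(6, 5), Mul(6, Q))) = Add(Rational(-2, 5), Mul(-2, Q)))
Function('a')(H, z) = Add(Mul(z, Pow(H, 2)), Mul(z, Add(3, z))) (Function('a')(H, z) = Add(Mul(Pow(H, 2), z), Mul(z, Add(3, z))) = Add(Mul(z, Pow(H, 2)), Mul(z, Add(3, z))))
Pow(Add(Function('m')(Function('a')(Function('M')(-3), Function('F')(2, 3)), 899), -124652), -1) = Pow(Add(-274, -124652), -1) = Pow(-124926, -1) = Rational(-1, 124926)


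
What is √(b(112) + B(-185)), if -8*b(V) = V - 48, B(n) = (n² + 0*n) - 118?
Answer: √34099 ≈ 184.66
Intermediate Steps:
B(n) = -118 + n² (B(n) = (n² + 0) - 118 = n² - 118 = -118 + n²)
b(V) = 6 - V/8 (b(V) = -(V - 48)/8 = -(-48 + V)/8 = 6 - V/8)
√(b(112) + B(-185)) = √((6 - ⅛*112) + (-118 + (-185)²)) = √((6 - 14) + (-118 + 34225)) = √(-8 + 34107) = √34099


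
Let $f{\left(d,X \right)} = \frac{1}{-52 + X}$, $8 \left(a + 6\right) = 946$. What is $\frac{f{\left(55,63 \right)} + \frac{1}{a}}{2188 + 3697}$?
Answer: $\frac{493}{29066015} \approx 1.6961 \cdot 10^{-5}$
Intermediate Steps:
$a = \frac{449}{4}$ ($a = -6 + \frac{1}{8} \cdot 946 = -6 + \frac{473}{4} = \frac{449}{4} \approx 112.25$)
$\frac{f{\left(55,63 \right)} + \frac{1}{a}}{2188 + 3697} = \frac{\frac{1}{-52 + 63} + \frac{1}{\frac{449}{4}}}{2188 + 3697} = \frac{\frac{1}{11} + \frac{4}{449}}{5885} = \left(\frac{1}{11} + \frac{4}{449}\right) \frac{1}{5885} = \frac{493}{4939} \cdot \frac{1}{5885} = \frac{493}{29066015}$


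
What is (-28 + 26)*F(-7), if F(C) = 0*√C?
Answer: 0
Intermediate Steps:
F(C) = 0
(-28 + 26)*F(-7) = (-28 + 26)*0 = -2*0 = 0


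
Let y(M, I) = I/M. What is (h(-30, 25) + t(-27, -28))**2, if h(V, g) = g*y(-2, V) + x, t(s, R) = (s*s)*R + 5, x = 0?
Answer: 401281024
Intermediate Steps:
t(s, R) = 5 + R*s**2 (t(s, R) = s**2*R + 5 = R*s**2 + 5 = 5 + R*s**2)
h(V, g) = -V*g/2 (h(V, g) = g*(V/(-2)) + 0 = g*(V*(-1/2)) + 0 = g*(-V/2) + 0 = -V*g/2 + 0 = -V*g/2)
(h(-30, 25) + t(-27, -28))**2 = (-1/2*(-30)*25 + (5 - 28*(-27)**2))**2 = (375 + (5 - 28*729))**2 = (375 + (5 - 20412))**2 = (375 - 20407)**2 = (-20032)**2 = 401281024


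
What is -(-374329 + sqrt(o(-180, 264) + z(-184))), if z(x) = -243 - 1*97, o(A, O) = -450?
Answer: 374329 - I*sqrt(790) ≈ 3.7433e+5 - 28.107*I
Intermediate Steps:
z(x) = -340 (z(x) = -243 - 97 = -340)
-(-374329 + sqrt(o(-180, 264) + z(-184))) = -(-374329 + sqrt(-450 - 340)) = -(-374329 + sqrt(-790)) = -(-374329 + I*sqrt(790)) = 374329 - I*sqrt(790)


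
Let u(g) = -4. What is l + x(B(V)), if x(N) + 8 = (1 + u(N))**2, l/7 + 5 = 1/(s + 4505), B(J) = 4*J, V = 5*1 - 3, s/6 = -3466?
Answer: -553901/16291 ≈ -34.000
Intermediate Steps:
s = -20796 (s = 6*(-3466) = -20796)
V = 2 (V = 5 - 3 = 2)
l = -570192/16291 (l = -35 + 7/(-20796 + 4505) = -35 + 7/(-16291) = -35 + 7*(-1/16291) = -35 - 7/16291 = -570192/16291 ≈ -35.000)
x(N) = 1 (x(N) = -8 + (1 - 4)**2 = -8 + (-3)**2 = -8 + 9 = 1)
l + x(B(V)) = -570192/16291 + 1 = -553901/16291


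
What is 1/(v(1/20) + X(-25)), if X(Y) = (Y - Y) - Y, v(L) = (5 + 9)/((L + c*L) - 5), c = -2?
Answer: 101/2245 ≈ 0.044989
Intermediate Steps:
v(L) = 14/(-5 - L) (v(L) = (5 + 9)/((L - 2*L) - 5) = 14/(-L - 5) = 14/(-5 - L))
X(Y) = -Y (X(Y) = 0 - Y = -Y)
1/(v(1/20) + X(-25)) = 1/(14/(-5 - 1/20) - 1*(-25)) = 1/(14/(-5 - 1*1/20) + 25) = 1/(14/(-5 - 1/20) + 25) = 1/(14/(-101/20) + 25) = 1/(14*(-20/101) + 25) = 1/(-280/101 + 25) = 1/(2245/101) = 101/2245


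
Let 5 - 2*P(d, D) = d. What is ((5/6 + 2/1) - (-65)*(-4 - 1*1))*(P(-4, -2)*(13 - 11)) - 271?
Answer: -6341/2 ≈ -3170.5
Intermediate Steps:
P(d, D) = 5/2 - d/2
((5/6 + 2/1) - (-65)*(-4 - 1*1))*(P(-4, -2)*(13 - 11)) - 271 = ((5/6 + 2/1) - (-65)*(-4 - 1*1))*((5/2 - 1/2*(-4))*(13 - 11)) - 271 = ((5*(1/6) + 2*1) - (-65)*(-4 - 1))*((5/2 + 2)*2) - 271 = ((5/6 + 2) - (-65)*(-5))*((9/2)*2) - 271 = (17/6 - 13*25)*9 - 271 = (17/6 - 325)*9 - 271 = -1933/6*9 - 271 = -5799/2 - 271 = -6341/2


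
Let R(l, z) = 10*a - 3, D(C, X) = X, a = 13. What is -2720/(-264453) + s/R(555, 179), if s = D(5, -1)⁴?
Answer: 609893/33585531 ≈ 0.018159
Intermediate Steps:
s = 1 (s = (-1)⁴ = 1)
R(l, z) = 127 (R(l, z) = 10*13 - 3 = 130 - 3 = 127)
-2720/(-264453) + s/R(555, 179) = -2720/(-264453) + 1/127 = -2720*(-1/264453) + 1*(1/127) = 2720/264453 + 1/127 = 609893/33585531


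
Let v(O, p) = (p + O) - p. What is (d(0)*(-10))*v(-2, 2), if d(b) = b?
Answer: 0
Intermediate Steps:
v(O, p) = O (v(O, p) = (O + p) - p = O)
(d(0)*(-10))*v(-2, 2) = (0*(-10))*(-2) = 0*(-2) = 0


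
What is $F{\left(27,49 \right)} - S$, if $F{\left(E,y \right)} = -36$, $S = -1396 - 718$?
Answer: $2078$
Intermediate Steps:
$S = -2114$ ($S = -1396 - 718 = -2114$)
$F{\left(27,49 \right)} - S = -36 - -2114 = -36 + 2114 = 2078$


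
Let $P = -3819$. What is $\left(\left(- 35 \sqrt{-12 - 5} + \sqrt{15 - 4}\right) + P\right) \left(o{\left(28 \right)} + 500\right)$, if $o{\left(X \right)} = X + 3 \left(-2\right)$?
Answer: $-1993518 + 522 \sqrt{11} - 18270 i \sqrt{17} \approx -1.9918 \cdot 10^{6} - 75329.0 i$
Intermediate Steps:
$o{\left(X \right)} = -6 + X$ ($o{\left(X \right)} = X - 6 = -6 + X$)
$\left(\left(- 35 \sqrt{-12 - 5} + \sqrt{15 - 4}\right) + P\right) \left(o{\left(28 \right)} + 500\right) = \left(\left(- 35 \sqrt{-12 - 5} + \sqrt{15 - 4}\right) - 3819\right) \left(\left(-6 + 28\right) + 500\right) = \left(\left(- 35 \sqrt{-17} + \sqrt{11}\right) - 3819\right) \left(22 + 500\right) = \left(\left(- 35 i \sqrt{17} + \sqrt{11}\right) - 3819\right) 522 = \left(\left(\sqrt{11} - 35 i \sqrt{17}\right) - 3819\right) 522 = \left(-3819 + \sqrt{11} - 35 i \sqrt{17}\right) 522 = -1993518 + 522 \sqrt{11} - 18270 i \sqrt{17}$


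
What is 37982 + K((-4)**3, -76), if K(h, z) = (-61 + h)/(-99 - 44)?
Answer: 5431551/143 ≈ 37983.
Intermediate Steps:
K(h, z) = 61/143 - h/143 (K(h, z) = (-61 + h)/(-143) = (-61 + h)*(-1/143) = 61/143 - h/143)
37982 + K((-4)**3, -76) = 37982 + (61/143 - 1/143*(-4)**3) = 37982 + (61/143 - 1/143*(-64)) = 37982 + (61/143 + 64/143) = 37982 + 125/143 = 5431551/143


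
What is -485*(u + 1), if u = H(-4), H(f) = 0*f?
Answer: -485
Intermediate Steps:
H(f) = 0
u = 0
-485*(u + 1) = -485*(0 + 1) = -485*1 = -485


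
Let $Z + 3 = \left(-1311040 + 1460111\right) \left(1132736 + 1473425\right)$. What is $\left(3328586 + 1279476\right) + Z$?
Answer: $388507634490$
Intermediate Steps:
$Z = 388503026428$ ($Z = -3 + \left(-1311040 + 1460111\right) \left(1132736 + 1473425\right) = -3 + 149071 \cdot 2606161 = -3 + 388503026431 = 388503026428$)
$\left(3328586 + 1279476\right) + Z = \left(3328586 + 1279476\right) + 388503026428 = 4608062 + 388503026428 = 388507634490$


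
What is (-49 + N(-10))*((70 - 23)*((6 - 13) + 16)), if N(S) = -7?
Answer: -23688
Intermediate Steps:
(-49 + N(-10))*((70 - 23)*((6 - 13) + 16)) = (-49 - 7)*((70 - 23)*((6 - 13) + 16)) = -2632*(-7 + 16) = -2632*9 = -56*423 = -23688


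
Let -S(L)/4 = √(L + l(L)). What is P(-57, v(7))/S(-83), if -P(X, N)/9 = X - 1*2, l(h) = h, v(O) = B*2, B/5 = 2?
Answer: 531*I*√166/664 ≈ 10.303*I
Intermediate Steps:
B = 10 (B = 5*2 = 10)
v(O) = 20 (v(O) = 10*2 = 20)
P(X, N) = 18 - 9*X (P(X, N) = -9*(X - 1*2) = -9*(X - 2) = -9*(-2 + X) = 18 - 9*X)
S(L) = -4*√2*√L (S(L) = -4*√(L + L) = -4*√2*√L)
P(-57, v(7))/S(-83) = (18 - 9*(-57))/((-4*√2*√(-83))) = (18 + 513)/((-4*√2*I*√83)) = 531/((-4*I*√166)) = 531*(I*√166/664) = 531*I*√166/664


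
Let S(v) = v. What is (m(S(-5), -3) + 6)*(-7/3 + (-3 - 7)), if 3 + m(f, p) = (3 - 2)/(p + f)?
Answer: -851/24 ≈ -35.458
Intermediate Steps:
m(f, p) = -3 + 1/(f + p) (m(f, p) = -3 + (3 - 2)/(p + f) = -3 + 1/(f + p))
(m(S(-5), -3) + 6)*(-7/3 + (-3 - 7)) = ((1 - 3*(-5) - 3*(-3))/(-5 - 3) + 6)*(-7/3 + (-3 - 7)) = ((1 + 15 + 9)/(-8) + 6)*(-7*⅓ - 10) = (-⅛*25 + 6)*(-7/3 - 10) = (-25/8 + 6)*(-37/3) = (23/8)*(-37/3) = -851/24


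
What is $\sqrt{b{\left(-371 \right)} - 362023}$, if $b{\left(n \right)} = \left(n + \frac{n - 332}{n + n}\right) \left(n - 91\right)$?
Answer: $\frac{4 i \sqrt{33542746}}{53} \approx 437.1 i$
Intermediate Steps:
$b{\left(n \right)} = \left(-91 + n\right) \left(n + \frac{-332 + n}{2 n}\right)$ ($b{\left(n \right)} = \left(n + \frac{-332 + n}{2 n}\right) \left(-91 + n\right) = \left(-91 + n\right) \left(n + \frac{-332 + n}{2 n}\right)$)
$\sqrt{b{\left(-371 \right)} - 362023} = \sqrt{\left(- \frac{423}{2} + \left(-371\right)^{2} + \frac{15106}{-371} - - \frac{67151}{2}\right) - 362023} = \sqrt{\left(- \frac{423}{2} + 137641 + 15106 \left(- \frac{1}{371}\right) + \frac{67151}{2}\right) - 362023} = \sqrt{\left(- \frac{423}{2} + 137641 - \frac{2158}{53} + \frac{67151}{2}\right) - 362023} = \sqrt{\frac{9061107}{53} - 362023} = \sqrt{- \frac{10126112}{53}} = \frac{4 i \sqrt{33542746}}{53}$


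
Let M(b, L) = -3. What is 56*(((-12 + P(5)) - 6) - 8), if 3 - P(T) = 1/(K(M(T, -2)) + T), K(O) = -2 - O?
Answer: -3892/3 ≈ -1297.3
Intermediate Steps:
P(T) = 3 - 1/(1 + T) (P(T) = 3 - 1/((-2 - 1*(-3)) + T) = 3 - 1/((-2 + 3) + T) = 3 - 1/(1 + T))
56*(((-12 + P(5)) - 6) - 8) = 56*(((-12 + (2 + 3*5)/(1 + 5)) - 6) - 8) = 56*(((-12 + (2 + 15)/6) - 6) - 8) = 56*(((-12 + (⅙)*17) - 6) - 8) = 56*(((-12 + 17/6) - 6) - 8) = 56*((-55/6 - 6) - 8) = 56*(-91/6 - 8) = 56*(-139/6) = -3892/3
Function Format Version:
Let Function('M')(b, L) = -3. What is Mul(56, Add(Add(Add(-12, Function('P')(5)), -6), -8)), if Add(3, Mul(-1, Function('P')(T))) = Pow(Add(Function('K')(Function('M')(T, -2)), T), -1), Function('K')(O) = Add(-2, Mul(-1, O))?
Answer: Rational(-3892, 3) ≈ -1297.3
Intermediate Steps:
Function('P')(T) = Add(3, Mul(-1, Pow(Add(1, T), -1))) (Function('P')(T) = Add(3, Mul(-1, Pow(Add(Add(-2, Mul(-1, -3)), T), -1))) = Add(3, Mul(-1, Pow(Add(Add(-2, 3), T), -1))) = Add(3, Mul(-1, Pow(Add(1, T), -1))))
Mul(56, Add(Add(Add(-12, Function('P')(5)), -6), -8)) = Mul(56, Add(Add(Add(-12, Mul(Pow(Add(1, 5), -1), Add(2, Mul(3, 5)))), -6), -8)) = Mul(56, Add(Add(Add(-12, Mul(Pow(6, -1), Add(2, 15))), -6), -8)) = Mul(56, Add(Add(Add(-12, Mul(Rational(1, 6), 17)), -6), -8)) = Mul(56, Add(Add(Add(-12, Rational(17, 6)), -6), -8)) = Mul(56, Add(Add(Rational(-55, 6), -6), -8)) = Mul(56, Add(Rational(-91, 6), -8)) = Mul(56, Rational(-139, 6)) = Rational(-3892, 3)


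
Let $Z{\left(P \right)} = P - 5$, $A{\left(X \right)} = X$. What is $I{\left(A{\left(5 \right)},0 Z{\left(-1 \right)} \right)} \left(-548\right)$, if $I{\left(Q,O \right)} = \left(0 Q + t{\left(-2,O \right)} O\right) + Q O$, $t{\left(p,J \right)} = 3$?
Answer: $0$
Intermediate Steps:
$Z{\left(P \right)} = -5 + P$ ($Z{\left(P \right)} = P - 5 = -5 + P$)
$I{\left(Q,O \right)} = 3 O + O Q$ ($I{\left(Q,O \right)} = \left(0 Q + 3 O\right) + Q O = \left(0 + 3 O\right) + O Q = 3 O + O Q$)
$I{\left(A{\left(5 \right)},0 Z{\left(-1 \right)} \right)} \left(-548\right) = 0 \left(-5 - 1\right) \left(3 + 5\right) \left(-548\right) = 0 \left(-6\right) 8 \left(-548\right) = 0 \cdot 8 \left(-548\right) = 0 \left(-548\right) = 0$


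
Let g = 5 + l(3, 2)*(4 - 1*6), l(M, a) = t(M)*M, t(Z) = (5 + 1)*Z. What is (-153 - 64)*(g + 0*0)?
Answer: 22351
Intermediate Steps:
t(Z) = 6*Z
l(M, a) = 6*M² (l(M, a) = (6*M)*M = 6*M²)
g = -103 (g = 5 + (6*3²)*(4 - 1*6) = 5 + (6*9)*(4 - 6) = 5 + 54*(-2) = 5 - 108 = -103)
(-153 - 64)*(g + 0*0) = (-153 - 64)*(-103 + 0*0) = -217*(-103 + 0) = -217*(-103) = 22351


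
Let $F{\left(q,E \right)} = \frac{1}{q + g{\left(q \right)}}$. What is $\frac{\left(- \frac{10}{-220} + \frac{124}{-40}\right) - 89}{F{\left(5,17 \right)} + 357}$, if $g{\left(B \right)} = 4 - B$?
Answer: $- \frac{20252}{78595} \approx -0.25768$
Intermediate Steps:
$F{\left(q,E \right)} = \frac{1}{4}$ ($F{\left(q,E \right)} = \frac{1}{q - \left(-4 + q\right)} = \frac{1}{4}$)
$\frac{\left(- \frac{10}{-220} + \frac{124}{-40}\right) - 89}{F{\left(5,17 \right)} + 357} = \frac{\left(- \frac{10}{-220} + \frac{124}{-40}\right) - 89}{\frac{1}{4} + 357} = \frac{\left(\left(-10\right) \left(- \frac{1}{220}\right) + 124 \left(- \frac{1}{40}\right)\right) - 89}{\frac{1429}{4}} = \left(\left(\frac{1}{22} - \frac{31}{10}\right) - 89\right) \frac{4}{1429} = \left(- \frac{168}{55} - 89\right) \frac{4}{1429} = \left(- \frac{5063}{55}\right) \frac{4}{1429} = - \frac{20252}{78595}$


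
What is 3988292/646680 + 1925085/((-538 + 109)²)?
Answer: 18323363109/1101996610 ≈ 16.627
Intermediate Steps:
3988292/646680 + 1925085/((-538 + 109)²) = 3988292*(1/646680) + 1925085/((-429)²) = 997073/161670 + 1925085/184041 = 997073/161670 + 1925085*(1/184041) = 997073/161670 + 641695/61347 = 18323363109/1101996610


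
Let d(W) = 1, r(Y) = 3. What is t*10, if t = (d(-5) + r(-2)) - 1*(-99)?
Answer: 1030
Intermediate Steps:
t = 103 (t = (1 + 3) - 1*(-99) = 4 + 99 = 103)
t*10 = 103*10 = 1030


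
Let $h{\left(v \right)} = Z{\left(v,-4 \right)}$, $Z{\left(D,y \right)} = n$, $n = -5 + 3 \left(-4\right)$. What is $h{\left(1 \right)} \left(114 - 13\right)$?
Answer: $-1717$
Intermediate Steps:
$n = -17$ ($n = -5 - 12 = -17$)
$Z{\left(D,y \right)} = -17$
$h{\left(v \right)} = -17$
$h{\left(1 \right)} \left(114 - 13\right) = - 17 \left(114 - 13\right) = \left(-17\right) 101 = -1717$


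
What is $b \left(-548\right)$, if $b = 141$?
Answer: $-77268$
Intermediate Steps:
$b \left(-548\right) = 141 \left(-548\right) = -77268$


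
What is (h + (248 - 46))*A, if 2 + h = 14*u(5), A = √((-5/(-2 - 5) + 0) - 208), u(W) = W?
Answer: 270*I*√10157/7 ≈ 3887.3*I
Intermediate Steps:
A = I*√10157/7 (A = √((-5/(-7) + 0) - 208) = √((-⅐*(-5) + 0) - 208) = √((5/7 + 0) - 208) = √(5/7 - 208) = √(-1451/7) = I*√10157/7 ≈ 14.397*I)
h = 68 (h = -2 + 14*5 = -2 + 70 = 68)
(h + (248 - 46))*A = (68 + (248 - 46))*(I*√10157/7) = (68 + 202)*(I*√10157/7) = 270*(I*√10157/7) = 270*I*√10157/7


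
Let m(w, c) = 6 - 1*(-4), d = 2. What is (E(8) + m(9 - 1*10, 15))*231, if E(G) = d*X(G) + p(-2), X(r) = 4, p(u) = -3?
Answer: 3465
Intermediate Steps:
m(w, c) = 10 (m(w, c) = 6 + 4 = 10)
E(G) = 5 (E(G) = 2*4 - 3 = 8 - 3 = 5)
(E(8) + m(9 - 1*10, 15))*231 = (5 + 10)*231 = 15*231 = 3465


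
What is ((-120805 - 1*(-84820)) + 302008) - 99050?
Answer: 166973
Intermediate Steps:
((-120805 - 1*(-84820)) + 302008) - 99050 = ((-120805 + 84820) + 302008) - 99050 = (-35985 + 302008) - 99050 = 266023 - 99050 = 166973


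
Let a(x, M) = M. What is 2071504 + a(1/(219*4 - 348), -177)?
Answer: 2071327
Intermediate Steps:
2071504 + a(1/(219*4 - 348), -177) = 2071504 - 177 = 2071327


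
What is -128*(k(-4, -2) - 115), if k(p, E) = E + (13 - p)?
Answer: 12800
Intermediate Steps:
k(p, E) = 13 + E - p
-128*(k(-4, -2) - 115) = -128*((13 - 2 - 1*(-4)) - 115) = -128*((13 - 2 + 4) - 115) = -128*(15 - 115) = -128*(-100) = 12800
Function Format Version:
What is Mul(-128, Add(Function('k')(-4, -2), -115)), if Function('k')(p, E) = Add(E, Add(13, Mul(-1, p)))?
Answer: 12800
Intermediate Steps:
Function('k')(p, E) = Add(13, E, Mul(-1, p))
Mul(-128, Add(Function('k')(-4, -2), -115)) = Mul(-128, Add(Add(13, -2, Mul(-1, -4)), -115)) = Mul(-128, Add(Add(13, -2, 4), -115)) = Mul(-128, Add(15, -115)) = Mul(-128, -100) = 12800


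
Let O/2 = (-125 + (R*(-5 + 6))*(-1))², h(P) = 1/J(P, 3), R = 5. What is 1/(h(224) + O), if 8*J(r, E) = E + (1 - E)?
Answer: 1/33808 ≈ 2.9579e-5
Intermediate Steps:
J(r, E) = ⅛ (J(r, E) = (E + (1 - E))/8 = (⅛)*1 = ⅛)
h(P) = 8 (h(P) = 1/(⅛) = 8)
O = 33800 (O = 2*(-125 + (5*(-5 + 6))*(-1))² = 2*(-125 + (5*1)*(-1))² = 2*(-125 + 5*(-1))² = 2*(-125 - 5)² = 2*(-130)² = 2*16900 = 33800)
1/(h(224) + O) = 1/(8 + 33800) = 1/33808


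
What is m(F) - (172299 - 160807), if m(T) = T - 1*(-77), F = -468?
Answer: -11883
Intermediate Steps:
m(T) = 77 + T (m(T) = T + 77 = 77 + T)
m(F) - (172299 - 160807) = (77 - 468) - (172299 - 160807) = -391 - 1*11492 = -391 - 11492 = -11883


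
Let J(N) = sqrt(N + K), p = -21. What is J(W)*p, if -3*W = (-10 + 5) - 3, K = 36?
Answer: -14*sqrt(87) ≈ -130.58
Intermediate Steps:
W = 8/3 (W = -((-10 + 5) - 3)/3 = -(-5 - 3)/3 = -1/3*(-8) = 8/3 ≈ 2.6667)
J(N) = sqrt(36 + N) (J(N) = sqrt(N + 36) = sqrt(36 + N))
J(W)*p = sqrt(36 + 8/3)*(-21) = sqrt(116/3)*(-21) = (2*sqrt(87)/3)*(-21) = -14*sqrt(87)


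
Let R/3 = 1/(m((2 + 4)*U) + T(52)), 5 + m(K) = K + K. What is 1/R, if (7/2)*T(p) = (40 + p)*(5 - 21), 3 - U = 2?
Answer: -965/7 ≈ -137.86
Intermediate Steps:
U = 1 (U = 3 - 1*2 = 3 - 2 = 1)
T(p) = -1280/7 - 32*p/7 (T(p) = 2*((40 + p)*(5 - 21))/7 = 2*((40 + p)*(-16))/7 = 2*(-640 - 16*p)/7 = -1280/7 - 32*p/7)
m(K) = -5 + 2*K (m(K) = -5 + (K + K) = -5 + 2*K)
R = -7/965 (R = 3/((-5 + 2*((2 + 4)*1)) + (-1280/7 - 32/7*52)) = 3/((-5 + 2*(6*1)) + (-1280/7 - 1664/7)) = 3/((-5 + 2*6) - 2944/7) = 3/((-5 + 12) - 2944/7) = 3/(7 - 2944/7) = 3/(-2895/7) = 3*(-7/2895) = -7/965 ≈ -0.0072539)
1/R = 1/(-7/965) = -965/7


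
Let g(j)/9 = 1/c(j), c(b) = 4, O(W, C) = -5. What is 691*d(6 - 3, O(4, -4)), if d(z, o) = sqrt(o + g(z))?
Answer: 691*I*sqrt(11)/2 ≈ 1145.9*I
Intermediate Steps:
g(j) = 9/4
d(z, o) = sqrt(9/4 + o) (d(z, o) = sqrt(o + 9/4) = sqrt(9/4 + o))
691*d(6 - 3, O(4, -4)) = 691*(sqrt(9 + 4*(-5))/2) = 691*(sqrt(9 - 20)/2) = 691*(sqrt(-11)/2) = 691*((I*sqrt(11))/2) = 691*(I*sqrt(11)/2) = 691*I*sqrt(11)/2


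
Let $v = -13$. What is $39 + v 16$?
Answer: $-169$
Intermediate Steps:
$39 + v 16 = 39 - 208 = -169$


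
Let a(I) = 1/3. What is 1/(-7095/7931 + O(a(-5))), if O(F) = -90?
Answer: -721/65535 ≈ -0.011002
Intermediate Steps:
a(I) = ⅓
1/(-7095/7931 + O(a(-5))) = 1/(-7095/7931 - 90) = 1/(-7095*1/7931 - 90) = 1/(-645/721 - 90) = 1/(-65535/721) = -721/65535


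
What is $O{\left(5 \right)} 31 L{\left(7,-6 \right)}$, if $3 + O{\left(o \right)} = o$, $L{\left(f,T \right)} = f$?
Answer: $434$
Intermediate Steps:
$O{\left(o \right)} = -3 + o$
$O{\left(5 \right)} 31 L{\left(7,-6 \right)} = \left(-3 + 5\right) 31 \cdot 7 = 2 \cdot 31 \cdot 7 = 62 \cdot 7 = 434$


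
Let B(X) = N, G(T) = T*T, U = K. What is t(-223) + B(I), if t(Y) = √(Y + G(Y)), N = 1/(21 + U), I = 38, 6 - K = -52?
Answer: 1/79 + √49506 ≈ 222.51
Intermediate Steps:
K = 58 (K = 6 - 1*(-52) = 6 + 52 = 58)
U = 58
G(T) = T²
N = 1/79 (N = 1/(21 + 58) = 1/79 ≈ 0.012658)
B(X) = 1/79
t(Y) = √(Y + Y²)
t(-223) + B(I) = √(-223*(1 - 223)) + 1/79 = √(-223*(-222)) + 1/79 = √49506 + 1/79 = 1/79 + √49506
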